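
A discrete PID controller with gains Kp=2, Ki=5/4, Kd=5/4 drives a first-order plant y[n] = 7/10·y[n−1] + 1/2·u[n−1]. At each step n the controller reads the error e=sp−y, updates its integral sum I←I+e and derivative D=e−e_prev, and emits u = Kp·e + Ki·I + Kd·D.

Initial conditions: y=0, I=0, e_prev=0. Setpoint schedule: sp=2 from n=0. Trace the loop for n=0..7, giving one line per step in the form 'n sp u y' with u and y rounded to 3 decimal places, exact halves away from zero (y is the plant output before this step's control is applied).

(exact arithmetic carried between steps; '≈' marks a value shown rounded to 6 d.p. or computed from one; I and e_prev carry over from the previous line; the table rounds u and y to 3 d.p., halves away from zero)
n=0: y=0, sp=2, e=sp−y=2; I=2, D=e−e_prev=2; u=2·2+5/4·2+5/4·2=9; next y=7/10·0+1/2·9=4.5
n=1: y=4.5, sp=2, e=sp−y=-2.5; I=-0.5, D=e−e_prev=-4.5; u=2·(-2.5)+5/4·(-0.5)+5/4·(-4.5)=-11.25; next y=7/10·4.5+1/2·(-11.25)=-2.475
n=2: y=-2.475, sp=2, e=sp−y=4.475; I=3.975, D=e−e_prev=6.975; u=2·4.475+5/4·3.975+5/4·6.975=22.6375; next y=7/10·(-2.475)+1/2·22.6375=9.58625
n=3: y=9.58625, sp=2, e=sp−y=-7.58625; I=-3.61125, D=e−e_prev=-12.06125; u=2·(-7.58625)+5/4·(-3.61125)+5/4·(-12.06125)=-34.763125; next y=7/10·9.58625+1/2·(-34.763125)≈-10.671188
n=4: y≈-10.671188, sp=2, e=sp−y≈12.671188; I≈9.059938, D=e−e_prev≈20.257438; u=2·12.671188+5/4·9.059938+5/4·20.257438≈61.989094; next y=7/10·(-10.671188)+1/2·61.989094≈23.524716
n=5: y≈23.524716, sp=2, e=sp−y≈-21.524716; I≈-12.464778, D=e−e_prev≈-34.195903; u=2·(-21.524716)+5/4·(-12.464778)+5/4·(-34.195903)≈-101.375283; next y=7/10·23.524716+1/2·(-101.375283)≈-34.220340
n=6: y≈-34.220340, sp=2, e=sp−y≈36.220340; I≈23.755562, D=e−e_prev≈57.745056; u=2·36.220340+5/4·23.755562+5/4·57.745056≈174.316454; next y=7/10·(-34.220340)+1/2·174.316454≈63.203989
n=7: y≈63.203989, sp=2, e=sp−y≈-61.203989; I≈-37.448426, D=e−e_prev≈-97.424329; u=2·(-61.203989)+5/4·(-37.448426)+5/4·(-97.424329)≈-290.998922; next y=7/10·63.203989+1/2·(-290.998922)≈-101.256669

0 2 9.000 0.000
1 2 -11.250 4.500
2 2 22.638 -2.475
3 2 -34.763 9.586
4 2 61.989 -10.671
5 2 -101.375 23.525
6 2 174.316 -34.220
7 2 -290.999 63.204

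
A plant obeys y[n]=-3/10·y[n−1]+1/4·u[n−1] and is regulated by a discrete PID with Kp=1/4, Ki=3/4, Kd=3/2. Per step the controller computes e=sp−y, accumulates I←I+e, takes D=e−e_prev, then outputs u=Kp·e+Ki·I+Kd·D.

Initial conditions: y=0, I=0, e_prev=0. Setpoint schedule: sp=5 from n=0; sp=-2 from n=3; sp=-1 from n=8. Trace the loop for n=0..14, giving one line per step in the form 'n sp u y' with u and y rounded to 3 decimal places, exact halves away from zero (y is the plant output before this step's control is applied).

(exact arithmetic carried between steps; '≈' marks a value shown rounded to 6 d.p. or computed from one; I and e_prev carry over from the previous line; the table rounds u and y to 3 d.p., halves away from zero)
n=0: y=0, sp=5, e=sp−y=5; I=5, D=e−e_prev=5; u=1/4·5+3/4·5+3/2·5=12.5; next y=-3/10·0+1/4·12.5=3.125
n=1: y=3.125, sp=5, e=sp−y=1.875; I=6.875, D=e−e_prev=-3.125; u=1/4·1.875+3/4·6.875+3/2·(-3.125)=0.9375; next y=-3/10·3.125+1/4·0.9375=-0.703125
n=2: y=-0.703125, sp=5, e=sp−y=5.703125; I=12.578125, D=e−e_prev=3.828125; u=1/4·5.703125+3/4·12.578125+3/2·3.828125≈16.601563; next y=-3/10·(-0.703125)+1/4·16.601563≈4.361328
n=3: y≈4.361328, sp=-2, e=sp−y≈-6.361328; I≈6.216797, D=e−e_prev≈-12.064453; u=1/4·(-6.361328)+3/4·6.216797+3/2·(-12.064453)≈-15.024414; next y=-3/10·4.361328+1/4·(-15.024414)≈-5.064502
n=4: y≈-5.064502, sp=-2, e=sp−y≈3.064502; I≈9.281299, D=e−e_prev≈9.425830; u=1/4·3.064502+3/4·9.281299+3/2·9.425830≈21.865845; next y=-3/10·(-5.064502)+1/4·21.865845≈6.985812
n=5: y≈6.985812, sp=-2, e=sp−y≈-8.985812; I≈0.295487, D=e−e_prev≈-12.050314; u=1/4·(-8.985812)+3/4·0.295487+3/2·(-12.050314)≈-20.100308; next y=-3/10·6.985812+1/4·(-20.100308)≈-7.120821
n=6: y≈-7.120821, sp=-2, e=sp−y≈5.120821; I≈5.416308, D=e−e_prev≈14.106632; u=1/4·5.120821+3/4·5.416308+3/2·14.106632≈26.502384; next y=-3/10·(-7.120821)+1/4·26.502384≈8.761842
n=7: y≈8.761842, sp=-2, e=sp−y≈-10.761842; I≈-5.345535, D=e−e_prev≈-15.882663; u=1/4·(-10.761842)+3/4·(-5.345535)+3/2·(-15.882663)≈-30.523606; next y=-3/10·8.761842+1/4·(-30.523606)≈-10.259454
n=8: y≈-10.259454, sp=-1, e=sp−y≈9.259454; I≈3.913920, D=e−e_prev≈20.021296; u=1/4·9.259454+3/4·3.913920+3/2·20.021296≈35.282248; next y=-3/10·(-10.259454)+1/4·35.282248≈11.898398
n=9: y≈11.898398, sp=-1, e=sp−y≈-12.898398; I≈-8.984479, D=e−e_prev≈-22.157852; u=1/4·(-12.898398)+3/4·(-8.984479)+3/2·(-22.157852)≈-43.199737; next y=-3/10·11.898398+1/4·(-43.199737)≈-14.369454
n=10: y≈-14.369454, sp=-1, e=sp−y≈13.369454; I≈4.384975, D=e−e_prev≈26.267852; u=1/4·13.369454+3/4·4.384975+3/2·26.267852≈46.032873; next y=-3/10·(-14.369454)+1/4·46.032873≈15.819054
n=11: y≈15.819054, sp=-1, e=sp−y≈-16.819054; I≈-12.434079, D=e−e_prev≈-30.188508; u=1/4·(-16.819054)+3/4·(-12.434079)+3/2·(-30.188508)≈-58.813085; next y=-3/10·15.819054+1/4·(-58.813085)≈-19.448988
n=12: y≈-19.448988, sp=-1, e=sp−y≈18.448988; I≈6.014908, D=e−e_prev≈35.268042; u=1/4·18.448988+3/4·6.014908+3/2·35.268042≈62.025491; next y=-3/10·(-19.448988)+1/4·62.025491≈21.341069
n=13: y≈21.341069, sp=-1, e=sp−y≈-22.341069; I≈-16.326161, D=e−e_prev≈-40.790056; u=1/4·(-22.341069)+3/4·(-16.326161)+3/2·(-40.790056)≈-79.014972; next y=-3/10·21.341069+1/4·(-79.014972)≈-26.156064
n=14: y≈-26.156064, sp=-1, e=sp−y≈25.156064; I≈8.829903, D=e−e_prev≈47.497133; u=1/4·25.156064+3/4·8.829903+3/2·47.497133≈84.157142; next y=-3/10·(-26.156064)+1/4·84.157142≈28.886105

0 5 12.500 0.000
1 5 0.938 3.125
2 5 16.602 -0.703
3 -2 -15.024 4.361
4 -2 21.866 -5.065
5 -2 -20.100 6.986
6 -2 26.502 -7.121
7 -2 -30.524 8.762
8 -1 35.282 -10.259
9 -1 -43.200 11.898
10 -1 46.033 -14.369
11 -1 -58.813 15.819
12 -1 62.025 -19.449
13 -1 -79.015 21.341
14 -1 84.157 -26.156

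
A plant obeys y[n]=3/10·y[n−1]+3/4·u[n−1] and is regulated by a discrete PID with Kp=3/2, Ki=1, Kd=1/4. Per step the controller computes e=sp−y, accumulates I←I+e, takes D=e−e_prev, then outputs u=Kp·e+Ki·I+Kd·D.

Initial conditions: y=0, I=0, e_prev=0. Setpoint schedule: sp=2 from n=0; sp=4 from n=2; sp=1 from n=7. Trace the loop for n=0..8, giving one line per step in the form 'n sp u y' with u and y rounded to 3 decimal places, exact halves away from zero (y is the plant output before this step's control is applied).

0 2 5.500 0.000
1 2 -4.344 4.125
2 4 16.962 -2.020
3 4 -17.927 12.115
4 4 37.789 -9.811
5 4 -50.707 25.398
6 4 90.172 -30.411
7 1 -142.140 58.506
8 1 229.120 -89.053

(exact arithmetic carried between steps; '≈' marks a value shown rounded to 6 d.p. or computed from one; I and e_prev carry over from the previous line; the table rounds u and y to 3 d.p., halves away from zero)
n=0: y=0, sp=2, e=sp−y=2; I=2, D=e−e_prev=2; u=3/2·2+1·2+1/4·2=5.5; next y=3/10·0+3/4·5.5=4.125
n=1: y=4.125, sp=2, e=sp−y=-2.125; I=-0.125, D=e−e_prev=-4.125; u=3/2·(-2.125)+1·(-0.125)+1/4·(-4.125)=-4.34375; next y=3/10·4.125+3/4·(-4.34375)≈-2.020313
n=2: y≈-2.020313, sp=4, e=sp−y≈6.020313; I≈5.895313, D=e−e_prev≈8.145313; u=3/2·6.020313+1·5.895313+1/4·8.145313≈16.962109; next y=3/10·(-2.020313)+3/4·16.962109≈12.115488
n=3: y≈12.115488, sp=4, e=sp−y≈-8.115488; I≈-2.220176, D=e−e_prev≈-14.135801; u=3/2·(-8.115488)+1·(-2.220176)+1/4·(-14.135801)≈-17.927358; next y=3/10·12.115488+3/4·(-17.927358)≈-9.810872
n=4: y≈-9.810872, sp=4, e=sp−y≈13.810872; I≈11.590697, D=e−e_prev≈21.926361; u=3/2·13.810872+1·11.590697+1/4·21.926361≈37.788595; next y=3/10·(-9.810872)+3/4·37.788595≈25.398185
n=5: y≈25.398185, sp=4, e=sp−y≈-21.398185; I≈-9.807488, D=e−e_prev≈-35.209057; u=3/2·(-21.398185)+1·(-9.807488)+1/4·(-35.209057)≈-50.707029; next y=3/10·25.398185+3/4·(-50.707029)≈-30.410817
n=6: y≈-30.410817, sp=4, e=sp−y≈34.410817; I≈24.603329, D=e−e_prev≈55.809001; u=3/2·34.410817+1·24.603329+1/4·55.809001≈90.171804; next y=3/10·(-30.410817)+3/4·90.171804≈58.505608
n=7: y≈58.505608, sp=1, e=sp−y≈-57.505608; I≈-32.902279, D=e−e_prev≈-91.916424; u=3/2·(-57.505608)+1·(-32.902279)+1/4·(-91.916424)≈-142.139797; next y=3/10·58.505608+3/4·(-142.139797)≈-89.053166
n=8: y≈-89.053166, sp=1, e=sp−y≈90.053166; I≈57.150886, D=e−e_prev≈147.558773; u=3/2·90.053166+1·57.150886+1/4·147.558773≈229.120328; next y=3/10·(-89.053166)+3/4·229.120328≈145.124296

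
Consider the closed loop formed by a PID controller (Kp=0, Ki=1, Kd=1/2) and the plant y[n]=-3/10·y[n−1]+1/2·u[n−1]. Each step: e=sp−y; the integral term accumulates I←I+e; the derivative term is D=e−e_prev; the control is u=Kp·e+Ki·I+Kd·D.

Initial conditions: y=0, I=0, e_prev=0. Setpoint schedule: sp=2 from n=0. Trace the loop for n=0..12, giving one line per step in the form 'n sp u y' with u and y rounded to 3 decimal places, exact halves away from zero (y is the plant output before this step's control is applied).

(exact arithmetic carried between steps; '≈' marks a value shown rounded to 6 d.p. or computed from one; I and e_prev carry over from the previous line; the table rounds u and y to 3 d.p., halves away from zero)
n=0: y=0, sp=2, e=sp−y=2; I=2, D=e−e_prev=2; u=0·2+1·2+1/2·2=3; next y=-3/10·0+1/2·3=1.5
n=1: y=1.5, sp=2, e=sp−y=0.5; I=2.5, D=e−e_prev=-1.5; u=0·0.5+1·2.5+1/2·(-1.5)=1.75; next y=-3/10·1.5+1/2·1.75=0.425
n=2: y=0.425, sp=2, e=sp−y=1.575; I=4.075, D=e−e_prev=1.075; u=0·1.575+1·4.075+1/2·1.075=4.6125; next y=-3/10·0.425+1/2·4.6125=2.17875
n=3: y=2.17875, sp=2, e=sp−y=-0.17875; I=3.89625, D=e−e_prev=-1.75375; u=0·(-0.17875)+1·3.89625+1/2·(-1.75375)=3.019375; next y=-3/10·2.17875+1/2·3.019375≈0.856063
n=4: y≈0.856063, sp=2, e=sp−y≈1.143938; I≈5.040188, D=e−e_prev≈1.322688; u=0·1.143938+1·5.040188+1/2·1.322688≈5.701531; next y=-3/10·0.856063+1/2·5.701531≈2.593947
n=5: y≈2.593947, sp=2, e=sp−y≈-0.593947; I≈4.446241, D=e−e_prev≈-1.737884; u=0·(-0.593947)+1·4.446241+1/2·(-1.737884)≈3.577298; next y=-3/10·2.593947+1/2·3.577298≈1.010465
n=6: y≈1.010465, sp=2, e=sp−y≈0.989535; I≈5.435775, D=e−e_prev≈1.583482; u=0·0.989535+1·5.435775+1/2·1.583482≈6.227516; next y=-3/10·1.010465+1/2·6.227516≈2.810619
n=7: y≈2.810619, sp=2, e=sp−y≈-0.810619; I≈4.625157, D=e−e_prev≈-1.800153; u=0·(-0.810619)+1·4.625157+1/2·(-1.800153)≈3.725080; next y=-3/10·2.810619+1/2·3.725080≈1.019354
n=8: y≈1.019354, sp=2, e=sp−y≈0.980646; I≈5.605802, D=e−e_prev≈1.791264; u=0·0.980646+1·5.605802+1/2·1.791264≈6.501434; next y=-3/10·1.019354+1/2·6.501434≈2.944911
n=9: y≈2.944911, sp=2, e=sp−y≈-0.944911; I≈4.660891, D=e−e_prev≈-1.925556; u=0·(-0.944911)+1·4.660891+1/2·(-1.925556)≈3.698113; next y=-3/10·2.944911+1/2·3.698113≈0.965583
n=10: y≈0.965583, sp=2, e=sp−y≈1.034417; I≈5.695308, D=e−e_prev≈1.979327; u=0·1.034417+1·5.695308+1/2·1.979327≈6.684972; next y=-3/10·0.965583+1/2·6.684972≈3.052811
n=11: y≈3.052811, sp=2, e=sp−y≈-1.052811; I≈4.642497, D=e−e_prev≈-2.087228; u=0·(-1.052811)+1·4.642497+1/2·(-2.087228)≈3.598883; next y=-3/10·3.052811+1/2·3.598883≈0.883598
n=12: y≈0.883598, sp=2, e=sp−y≈1.116402; I≈5.758899, D=e−e_prev≈2.169212; u=0·1.116402+1·5.758899+1/2·2.169212≈6.843505; next y=-3/10·0.883598+1/2·6.843505≈3.156673

0 2 3.000 0.000
1 2 1.750 1.500
2 2 4.613 0.425
3 2 3.019 2.179
4 2 5.702 0.856
5 2 3.577 2.594
6 2 6.228 1.010
7 2 3.725 2.811
8 2 6.501 1.019
9 2 3.698 2.945
10 2 6.685 0.966
11 2 3.599 3.053
12 2 6.844 0.884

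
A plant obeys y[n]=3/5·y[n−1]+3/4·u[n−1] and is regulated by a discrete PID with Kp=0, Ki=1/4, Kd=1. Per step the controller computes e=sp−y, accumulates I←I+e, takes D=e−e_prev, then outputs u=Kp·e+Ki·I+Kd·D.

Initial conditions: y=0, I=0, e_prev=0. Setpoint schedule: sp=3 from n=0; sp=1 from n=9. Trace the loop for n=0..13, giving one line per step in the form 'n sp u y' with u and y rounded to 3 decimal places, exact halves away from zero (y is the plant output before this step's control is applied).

0 3 3.750 0.000
1 3 -2.016 2.813
2 3 4.140 0.176
3 3 -1.584 3.210
4 3 4.488 0.738
5 3 -1.257 3.809
6 3 4.694 1.342
7 3 -1.087 4.326
8 3 4.747 1.780
9 1 -3.554 4.629
10 1 6.033 0.112
11 1 -3.862 4.592
12 1 5.637 -0.141
13 1 -4.166 4.143

(exact arithmetic carried between steps; '≈' marks a value shown rounded to 6 d.p. or computed from one; I and e_prev carry over from the previous line; the table rounds u and y to 3 d.p., halves away from zero)
n=0: y=0, sp=3, e=sp−y=3; I=3, D=e−e_prev=3; u=0·3+1/4·3+1·3=3.75; next y=3/5·0+3/4·3.75=2.8125
n=1: y=2.8125, sp=3, e=sp−y=0.1875; I=3.1875, D=e−e_prev=-2.8125; u=0·0.1875+1/4·3.1875+1·(-2.8125)=-2.015625; next y=3/5·2.8125+3/4·(-2.015625)≈0.175781
n=2: y≈0.175781, sp=3, e=sp−y≈2.824219; I≈6.011719, D=e−e_prev≈2.636719; u=0·2.824219+1/4·6.011719+1·2.636719≈4.139648; next y=3/5·0.175781+3/4·4.139648≈3.210205
n=3: y≈3.210205, sp=3, e=sp−y≈-0.210205; I≈5.801514, D=e−e_prev≈-3.034424; u=0·(-0.210205)+1/4·5.801514+1·(-3.034424)≈-1.584045; next y=3/5·3.210205+3/4·(-1.584045)≈0.738089
n=4: y≈0.738089, sp=3, e=sp−y≈2.261911; I≈8.063425, D=e−e_prev≈2.472116; u=0·2.261911+1/4·8.063425+1·2.472116≈4.487972; next y=3/5·0.738089+3/4·4.487972≈3.808833
n=5: y≈3.808833, sp=3, e=sp−y≈-0.808833; I≈7.254592, D=e−e_prev≈-3.070744; u=0·(-0.808833)+1/4·7.254592+1·(-3.070744)≈-1.257096; next y=3/5·3.808833+3/4·(-1.257096)≈1.342478
n=6: y≈1.342478, sp=3, e=sp−y≈1.657522; I≈8.912114, D=e−e_prev≈2.466355; u=0·1.657522+1/4·8.912114+1·2.466355≈4.694383; next y=3/5·1.342478+3/4·4.694383≈4.326274
n=7: y≈4.326274, sp=3, e=sp−y≈-1.326274; I≈7.585840, D=e−e_prev≈-2.983796; u=0·(-1.326274)+1/4·7.585840+1·(-2.983796)≈-1.087336; next y=3/5·4.326274+3/4·(-1.087336)≈1.780262
n=8: y≈1.780262, sp=3, e=sp−y≈1.219738; I≈8.805578, D=e−e_prev≈2.546012; u=0·1.219738+1/4·8.805578+1·2.546012≈4.747406; next y=3/5·1.780262+3/4·4.747406≈4.628712
n=9: y≈4.628712, sp=1, e=sp−y≈-3.628712; I≈5.176866, D=e−e_prev≈-4.848450; u=0·(-3.628712)+1/4·5.176866+1·(-4.848450)≈-3.554233; next y=3/5·4.628712+3/4·(-3.554233)≈0.111552
n=10: y≈0.111552, sp=1, e=sp−y≈0.888448; I≈6.065313, D=e−e_prev≈4.517160; u=0·0.888448+1/4·6.065313+1·4.517160≈6.033488; next y=3/5·0.111552+3/4·6.033488≈4.592048
n=11: y≈4.592048, sp=1, e=sp−y≈-3.592048; I≈2.473266, D=e−e_prev≈-4.480495; u=0·(-3.592048)+1/4·2.473266+1·(-4.480495)≈-3.862179; next y=3/5·4.592048+3/4·(-3.862179)≈-0.141406
n=12: y≈-0.141406, sp=1, e=sp−y≈1.141406; I≈3.614672, D=e−e_prev≈4.733453; u=0·1.141406+1/4·3.614672+1·4.733453≈5.637121; next y=3/5·(-0.141406)+3/4·5.637121≈4.142997
n=13: y≈4.142997, sp=1, e=sp−y≈-3.142997; I≈0.471674, D=e−e_prev≈-4.284403; u=0·(-3.142997)+1/4·0.471674+1·(-4.284403)≈-4.166484; next y=3/5·4.142997+3/4·(-4.166484)≈-0.639065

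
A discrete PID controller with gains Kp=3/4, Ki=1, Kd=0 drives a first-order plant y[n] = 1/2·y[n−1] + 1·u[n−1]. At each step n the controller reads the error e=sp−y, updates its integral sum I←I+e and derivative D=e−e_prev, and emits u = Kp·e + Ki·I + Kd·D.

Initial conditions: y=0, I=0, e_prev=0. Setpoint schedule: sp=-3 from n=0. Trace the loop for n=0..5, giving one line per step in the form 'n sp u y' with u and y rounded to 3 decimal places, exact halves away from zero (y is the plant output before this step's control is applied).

(exact arithmetic carried between steps; '≈' marks a value shown rounded to 6 d.p. or computed from one; I and e_prev carry over from the previous line; the table rounds u and y to 3 d.p., halves away from zero)
n=0: y=0, sp=-3, e=sp−y=-3; I=-3, D=e−e_prev=-3; u=3/4·(-3)+1·(-3)+0·(-3)=-5.25; next y=1/2·0+1·(-5.25)=-5.25
n=1: y=-5.25, sp=-3, e=sp−y=2.25; I=-0.75, D=e−e_prev=5.25; u=3/4·2.25+1·(-0.75)+0·5.25=0.9375; next y=1/2·(-5.25)+1·0.9375=-1.6875
n=2: y=-1.6875, sp=-3, e=sp−y=-1.3125; I=-2.0625, D=e−e_prev=-3.5625; u=3/4·(-1.3125)+1·(-2.0625)+0·(-3.5625)=-3.046875; next y=1/2·(-1.6875)+1·(-3.046875)=-3.890625
n=3: y=-3.890625, sp=-3, e=sp−y=0.890625; I=-1.171875, D=e−e_prev=2.203125; u=3/4·0.890625+1·(-1.171875)+0·2.203125≈-0.503906; next y=1/2·(-3.890625)+1·(-0.503906)≈-2.449219
n=4: y≈-2.449219, sp=-3, e=sp−y≈-0.550781; I≈-1.722656, D=e−e_prev≈-1.441406; u=3/4·(-0.550781)+1·(-1.722656)+0·(-1.441406)≈-2.135742; next y=1/2·(-2.449219)+1·(-2.135742)≈-3.360352
n=5: y≈-3.360352, sp=-3, e=sp−y≈0.360352; I≈-1.362305, D=e−e_prev≈0.911133; u=3/4·0.360352+1·(-1.362305)+0·0.911133≈-1.092041; next y=1/2·(-3.360352)+1·(-1.092041)≈-2.772217

0 -3 -5.250 0.000
1 -3 0.938 -5.250
2 -3 -3.047 -1.688
3 -3 -0.504 -3.891
4 -3 -2.136 -2.449
5 -3 -1.092 -3.360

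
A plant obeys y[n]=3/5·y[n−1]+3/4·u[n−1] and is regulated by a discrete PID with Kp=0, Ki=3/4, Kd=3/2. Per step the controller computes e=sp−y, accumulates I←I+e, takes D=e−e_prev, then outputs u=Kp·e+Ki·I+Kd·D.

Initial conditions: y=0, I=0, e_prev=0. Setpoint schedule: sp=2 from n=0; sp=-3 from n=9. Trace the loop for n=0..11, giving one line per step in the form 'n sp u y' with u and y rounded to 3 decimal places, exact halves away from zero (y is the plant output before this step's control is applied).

(exact arithmetic carried between steps; '≈' marks a value shown rounded to 6 d.p. or computed from one; I and e_prev carry over from the previous line; the table rounds u and y to 3 d.p., halves away from zero)
n=0: y=0, sp=2, e=sp−y=2; I=2, D=e−e_prev=2; u=0·2+3/4·2+3/2·2=4.5; next y=3/5·0+3/4·4.5=3.375
n=1: y=3.375, sp=2, e=sp−y=-1.375; I=0.625, D=e−e_prev=-3.375; u=0·(-1.375)+3/4·0.625+3/2·(-3.375)=-4.59375; next y=3/5·3.375+3/4·(-4.59375)≈-1.420313
n=2: y≈-1.420313, sp=2, e=sp−y≈3.420313; I≈4.045313, D=e−e_prev≈4.795313; u=0·3.420313+3/4·4.045313+3/2·4.795313≈10.226953; next y=3/5·(-1.420313)+3/4·10.226953≈6.818027
n=3: y≈6.818027, sp=2, e=sp−y≈-4.818027; I≈-0.772715, D=e−e_prev≈-8.238340; u=0·(-4.818027)+3/4·(-0.772715)+3/2·(-8.238340)≈-12.937046; next y=3/5·6.818027+3/4·(-12.937046)≈-5.611968
n=4: y≈-5.611968, sp=2, e=sp−y≈7.611968; I≈6.839253, D=e−e_prev≈12.429995; u=0·7.611968+3/4·6.839253+3/2·12.429995≈23.774433; next y=3/5·(-5.611968)+3/4·23.774433≈14.463644
n=5: y≈14.463644, sp=2, e=sp−y≈-12.463644; I≈-5.624391, D=e−e_prev≈-20.075612; u=0·(-12.463644)+3/4·(-5.624391)+3/2·(-20.075612)≈-34.331711; next y=3/5·14.463644+3/4·(-34.331711)≈-17.070597
n=6: y≈-17.070597, sp=2, e=sp−y≈19.070597; I≈13.446206, D=e−e_prev≈31.534241; u=0·19.070597+3/4·13.446206+3/2·31.534241≈57.386016; next y=3/5·(-17.070597)+3/4·57.386016≈32.797154
n=7: y≈32.797154, sp=2, e=sp−y≈-30.797154; I≈-17.350948, D=e−e_prev≈-49.867750; u=0·(-30.797154)+3/4·(-17.350948)+3/2·(-49.867750)≈-87.814836; next y=3/5·32.797154+3/4·(-87.814836)≈-46.182835
n=8: y≈-46.182835, sp=2, e=sp−y≈48.182835; I≈30.831888, D=e−e_prev≈78.979989; u=0·48.182835+3/4·30.831888+3/2·78.979989≈141.593899; next y=3/5·(-46.182835)+3/4·141.593899≈78.485723
n=9: y≈78.485723, sp=-3, e=sp−y≈-81.485723; I≈-50.653835, D=e−e_prev≈-129.668558; u=0·(-81.485723)+3/4·(-50.653835)+3/2·(-129.668558)≈-232.493214; next y=3/5·78.485723+3/4·(-232.493214)≈-127.278476
n=10: y≈-127.278476, sp=-3, e=sp−y≈124.278476; I≈73.624641, D=e−e_prev≈205.764200; u=0·124.278476+3/4·73.624641+3/2·205.764200≈363.864780; next y=3/5·(-127.278476)+3/4·363.864780≈196.531499
n=11: y≈196.531499, sp=-3, e=sp−y≈-199.531499; I≈-125.906858, D=e−e_prev≈-323.809976; u=0·(-199.531499)+3/4·(-125.906858)+3/2·(-323.809976)≈-580.145107; next y=3/5·196.531499+3/4·(-580.145107)≈-317.189931

0 2 4.500 0.000
1 2 -4.594 3.375
2 2 10.227 -1.420
3 2 -12.937 6.818
4 2 23.774 -5.612
5 2 -34.332 14.464
6 2 57.386 -17.071
7 2 -87.815 32.797
8 2 141.594 -46.183
9 -3 -232.493 78.486
10 -3 363.865 -127.278
11 -3 -580.145 196.531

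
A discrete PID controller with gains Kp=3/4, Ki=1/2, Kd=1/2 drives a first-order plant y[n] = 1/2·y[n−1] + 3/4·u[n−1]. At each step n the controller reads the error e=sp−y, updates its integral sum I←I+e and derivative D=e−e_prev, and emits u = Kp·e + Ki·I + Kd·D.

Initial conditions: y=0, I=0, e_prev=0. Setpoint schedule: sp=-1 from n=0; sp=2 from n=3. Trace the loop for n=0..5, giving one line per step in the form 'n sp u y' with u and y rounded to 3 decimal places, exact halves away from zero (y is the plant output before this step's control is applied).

(exact arithmetic carried between steps; '≈' marks a value shown rounded to 6 d.p. or computed from one; I and e_prev carry over from the previous line; the table rounds u and y to 3 d.p., halves away from zero)
n=0: y=0, sp=-1, e=sp−y=-1; I=-1, D=e−e_prev=-1; u=3/4·(-1)+1/2·(-1)+1/2·(-1)=-1.75; next y=1/2·0+3/4·(-1.75)=-1.3125
n=1: y=-1.3125, sp=-1, e=sp−y=0.3125; I=-0.6875, D=e−e_prev=1.3125; u=3/4·0.3125+1/2·(-0.6875)+1/2·1.3125=0.546875; next y=1/2·(-1.3125)+3/4·0.546875≈-0.246094
n=2: y≈-0.246094, sp=-1, e=sp−y≈-0.753906; I≈-1.441406, D=e−e_prev≈-1.066406; u=3/4·(-0.753906)+1/2·(-1.441406)+1/2·(-1.066406)≈-1.819336; next y=1/2·(-0.246094)+3/4·(-1.819336)≈-1.487549
n=3: y≈-1.487549, sp=2, e=sp−y≈3.487549; I≈2.046143, D=e−e_prev≈4.241455; u=3/4·3.487549+1/2·2.046143+1/2·4.241455≈5.759460; next y=1/2·(-1.487549)+3/4·5.759460≈3.575821
n=4: y≈3.575821, sp=2, e=sp−y≈-1.575821; I≈0.470322, D=e−e_prev≈-5.063370; u=3/4·(-1.575821)+1/2·0.470322+1/2·(-5.063370)≈-3.478390; next y=1/2·3.575821+3/4·(-3.478390)≈-0.820882
n=5: y≈-0.820882, sp=2, e=sp−y≈2.820882; I≈3.291203, D=e−e_prev≈4.396703; u=3/4·2.820882+1/2·3.291203+1/2·4.396703≈5.959615; next y=1/2·(-0.820882)+3/4·5.959615≈4.059270

0 -1 -1.750 0.000
1 -1 0.547 -1.313
2 -1 -1.819 -0.246
3 2 5.759 -1.488
4 2 -3.478 3.576
5 2 5.960 -0.821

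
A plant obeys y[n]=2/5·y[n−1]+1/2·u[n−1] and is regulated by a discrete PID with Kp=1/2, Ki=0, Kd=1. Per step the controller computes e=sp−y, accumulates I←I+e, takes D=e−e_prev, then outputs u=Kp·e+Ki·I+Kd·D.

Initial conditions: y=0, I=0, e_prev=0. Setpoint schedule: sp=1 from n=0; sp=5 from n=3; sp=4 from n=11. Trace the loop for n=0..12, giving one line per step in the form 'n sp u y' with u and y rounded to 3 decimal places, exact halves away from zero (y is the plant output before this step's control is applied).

0 1 1.500 0.000
1 1 -0.625 0.750
2 1 1.269 -0.013
3 5 5.543 0.629
4 5 -1.406 3.023
5 5 4.764 0.506
6 5 -0.870 2.584
7 5 4.186 0.599
8 5 -0.400 2.333
9 5 3.733 0.733
10 5 -0.007 2.160
11 4 1.869 0.861
12 4 0.942 1.279

(exact arithmetic carried between steps; '≈' marks a value shown rounded to 6 d.p. or computed from one; I and e_prev carry over from the previous line; the table rounds u and y to 3 d.p., halves away from zero)
n=0: y=0, sp=1, e=sp−y=1; I=1, D=e−e_prev=1; u=1/2·1+0·1+1·1=1.5; next y=2/5·0+1/2·1.5=0.75
n=1: y=0.75, sp=1, e=sp−y=0.25; I=1.25, D=e−e_prev=-0.75; u=1/2·0.25+0·1.25+1·(-0.75)=-0.625; next y=2/5·0.75+1/2·(-0.625)=-0.0125
n=2: y=-0.0125, sp=1, e=sp−y=1.0125; I=2.2625, D=e−e_prev=0.7625; u=1/2·1.0125+0·2.2625+1·0.7625=1.26875; next y=2/5·(-0.0125)+1/2·1.26875=0.629375
n=3: y=0.629375, sp=5, e=sp−y=4.370625; I=6.633125, D=e−e_prev=3.358125; u=1/2·4.370625+0·6.633125+1·3.358125≈5.543438; next y=2/5·0.629375+1/2·5.543438≈3.023469
n=4: y≈3.023469, sp=5, e=sp−y≈1.976531; I≈8.609656, D=e−e_prev≈-2.394094; u=1/2·1.976531+0·8.609656+1·(-2.394094)≈-1.405828; next y=2/5·3.023469+1/2·(-1.405828)≈0.506473
n=5: y≈0.506473, sp=5, e=sp−y≈4.493527; I≈13.103183, D=e−e_prev≈2.516995; u=1/2·4.493527+0·13.103183+1·2.516995≈4.763759; next y=2/5·0.506473+1/2·4.763759≈2.584469
n=6: y≈2.584469, sp=5, e=sp−y≈2.415531; I≈15.518714, D=e−e_prev≈-2.077995; u=1/2·2.415531+0·15.518714+1·(-2.077995)≈-0.870230; next y=2/5·2.584469+1/2·(-0.870230)≈0.598673
n=7: y≈0.598673, sp=5, e=sp−y≈4.401327; I≈19.920041, D=e−e_prev≈1.985796; u=1/2·4.401327+0·19.920041+1·1.985796≈4.186460; next y=2/5·0.598673+1/2·4.186460≈2.332699
n=8: y≈2.332699, sp=5, e=sp−y≈2.667301; I≈22.587343, D=e−e_prev≈-1.734026; u=1/2·2.667301+0·22.587343+1·(-1.734026)≈-0.400376; next y=2/5·2.332699+1/2·(-0.400376)≈0.732892
n=9: y≈0.732892, sp=5, e=sp−y≈4.267108; I≈26.854451, D=e−e_prev≈1.599807; u=1/2·4.267108+0·26.854451+1·1.599807≈3.733361; next y=2/5·0.732892+1/2·3.733361≈2.159837
n=10: y≈2.159837, sp=5, e=sp−y≈2.840163; I≈29.694613, D=e−e_prev≈-1.426946; u=1/2·2.840163+0·29.694613+1·(-1.426946)≈-0.006864; next y=2/5·2.159837+1/2·(-0.006864)≈0.860503
n=11: y≈0.860503, sp=4, e=sp−y≈3.139497; I≈32.834111, D=e−e_prev≈0.299335; u=1/2·3.139497+0·32.834111+1·0.299335≈1.869083; next y=2/5·0.860503+1/2·1.869083≈1.278743
n=12: y≈1.278743, sp=4, e=sp−y≈2.721257; I≈35.555368, D=e−e_prev≈-0.418240; u=1/2·2.721257+0·35.555368+1·(-0.418240)≈0.942389; next y=2/5·1.278743+1/2·0.942389≈0.982691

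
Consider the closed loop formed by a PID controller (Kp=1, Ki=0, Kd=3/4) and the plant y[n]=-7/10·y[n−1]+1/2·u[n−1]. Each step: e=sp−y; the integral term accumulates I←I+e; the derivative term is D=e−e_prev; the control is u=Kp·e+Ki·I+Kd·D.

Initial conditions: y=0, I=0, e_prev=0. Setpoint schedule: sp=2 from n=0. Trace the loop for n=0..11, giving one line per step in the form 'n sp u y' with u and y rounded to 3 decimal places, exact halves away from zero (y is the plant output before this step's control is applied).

(exact arithmetic carried between steps; '≈' marks a value shown rounded to 6 d.p. or computed from one; I and e_prev carry over from the previous line; the table rounds u and y to 3 d.p., halves away from zero)
n=0: y=0, sp=2, e=sp−y=2; I=2, D=e−e_prev=2; u=1·2+0·2+3/4·2=3.5; next y=-7/10·0+1/2·3.5=1.75
n=1: y=1.75, sp=2, e=sp−y=0.25; I=2.25, D=e−e_prev=-1.75; u=1·0.25+0·2.25+3/4·(-1.75)=-1.0625; next y=-7/10·1.75+1/2·(-1.0625)=-1.75625
n=2: y=-1.75625, sp=2, e=sp−y=3.75625; I=6.00625, D=e−e_prev=3.50625; u=1·3.75625+0·6.00625+3/4·3.50625≈6.385938; next y=-7/10·(-1.75625)+1/2·6.385938≈4.422344
n=3: y≈4.422344, sp=2, e=sp−y≈-2.422344; I≈3.583906, D=e−e_prev≈-6.178594; u=1·(-2.422344)+0·3.583906+3/4·(-6.178594)≈-7.056289; next y=-7/10·4.422344+1/2·(-7.056289)≈-6.623785
n=4: y≈-6.623785, sp=2, e=sp−y≈8.623785; I≈12.207691, D=e−e_prev≈11.046129; u=1·8.623785+0·12.207691+3/4·11.046129≈16.908382; next y=-7/10·(-6.623785)+1/2·16.908382≈13.090841
n=5: y≈13.090841, sp=2, e=sp−y≈-11.090841; I≈1.116851, D=e−e_prev≈-19.714626; u=1·(-11.090841)+0·1.116851+3/4·(-19.714626)≈-25.876810; next y=-7/10·13.090841+1/2·(-25.876810)≈-22.101993
n=6: y≈-22.101993, sp=2, e=sp−y≈24.101993; I≈25.218844, D=e−e_prev≈35.192834; u=1·24.101993+0·25.218844+3/4·35.192834≈50.496619; next y=-7/10·(-22.101993)+1/2·50.496619≈40.719705
n=7: y≈40.719705, sp=2, e=sp−y≈-38.719705; I≈-13.500860, D=e−e_prev≈-62.821698; u=1·(-38.719705)+0·(-13.500860)+3/4·(-62.821698)≈-85.835978; next y=-7/10·40.719705+1/2·(-85.835978)≈-71.421782
n=8: y≈-71.421782, sp=2, e=sp−y≈73.421782; I≈59.920922, D=e−e_prev≈112.141487; u=1·73.421782+0·59.920922+3/4·112.141487≈157.527897; next y=-7/10·(-71.421782)+1/2·157.527897≈128.759196
n=9: y≈128.759196, sp=2, e=sp−y≈-126.759196; I≈-66.838274, D=e−e_prev≈-200.180978; u=1·(-126.759196)+0·(-66.838274)+3/4·(-200.180978)≈-276.894930; next y=-7/10·128.759196+1/2·(-276.894930)≈-228.578902
n=10: y≈-228.578902, sp=2, e=sp−y≈230.578902; I≈163.740628, D=e−e_prev≈357.338099; u=1·230.578902+0·163.740628+3/4·357.338099≈498.582476; next y=-7/10·(-228.578902)+1/2·498.582476≈409.296470
n=11: y≈409.296470, sp=2, e=sp−y≈-407.296470; I≈-243.555842, D=e−e_prev≈-637.875372; u=1·(-407.296470)+0·(-243.555842)+3/4·(-637.875372)≈-885.702999; next y=-7/10·409.296470+1/2·(-885.702999)≈-729.359028

0 2 3.500 0.000
1 2 -1.063 1.750
2 2 6.386 -1.756
3 2 -7.056 4.422
4 2 16.908 -6.624
5 2 -25.877 13.091
6 2 50.497 -22.102
7 2 -85.836 40.720
8 2 157.528 -71.422
9 2 -276.895 128.759
10 2 498.582 -228.579
11 2 -885.703 409.296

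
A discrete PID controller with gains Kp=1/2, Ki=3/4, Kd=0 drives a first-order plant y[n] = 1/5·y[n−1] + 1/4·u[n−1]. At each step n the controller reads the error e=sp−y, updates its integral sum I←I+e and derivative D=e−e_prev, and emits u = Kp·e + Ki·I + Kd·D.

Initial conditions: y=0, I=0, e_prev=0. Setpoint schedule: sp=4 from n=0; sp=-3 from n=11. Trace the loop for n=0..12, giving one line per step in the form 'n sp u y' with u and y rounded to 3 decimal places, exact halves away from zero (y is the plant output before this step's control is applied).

0 4 5.000 0.000
1 4 6.438 1.250
2 4 7.738 1.859
3 4 8.785 2.306
4 4 9.616 2.658
5 4 10.276 2.936
6 4 10.798 3.156
7 4 11.213 3.331
8 4 11.542 3.469
9 4 11.802 3.579
10 4 12.009 3.666
11 -3 3.423 3.735
12 -3 1.037 1.603

(exact arithmetic carried between steps; '≈' marks a value shown rounded to 6 d.p. or computed from one; I and e_prev carry over from the previous line; the table rounds u and y to 3 d.p., halves away from zero)
n=0: y=0, sp=4, e=sp−y=4; I=4, D=e−e_prev=4; u=1/2·4+3/4·4+0·4=5; next y=1/5·0+1/4·5=1.25
n=1: y=1.25, sp=4, e=sp−y=2.75; I=6.75, D=e−e_prev=-1.25; u=1/2·2.75+3/4·6.75+0·(-1.25)=6.4375; next y=1/5·1.25+1/4·6.4375=1.859375
n=2: y=1.859375, sp=4, e=sp−y=2.140625; I=8.890625, D=e−e_prev=-0.609375; u=1/2·2.140625+3/4·8.890625+0·(-0.609375)≈7.738281; next y=1/5·1.859375+1/4·7.738281≈2.306445
n=3: y≈2.306445, sp=4, e=sp−y≈1.693555; I≈10.584180, D=e−e_prev≈-0.447070; u=1/2·1.693555+3/4·10.584180+0·(-0.447070)≈8.784912; next y=1/5·2.306445+1/4·8.784912≈2.657517
n=4: y≈2.657517, sp=4, e=sp−y≈1.342483; I≈11.926663, D=e−e_prev≈-0.351072; u=1/2·1.342483+3/4·11.926663+0·(-0.351072)≈9.616238; next y=1/5·2.657517+1/4·9.616238≈2.935563
n=5: y≈2.935563, sp=4, e=sp−y≈1.064437; I≈12.991100, D=e−e_prev≈-0.278046; u=1/2·1.064437+3/4·12.991100+0·(-0.278046)≈10.275543; next y=1/5·2.935563+1/4·10.275543≈3.155998
n=6: y≈3.155998, sp=4, e=sp−y≈0.844002; I≈13.835101, D=e−e_prev≈-0.220435; u=1/2·0.844002+3/4·13.835101+0·(-0.220435)≈10.798327; next y=1/5·3.155998+1/4·10.798327≈3.330781
n=7: y≈3.330781, sp=4, e=sp−y≈0.669219; I≈14.504320, D=e−e_prev≈-0.174783; u=1/2·0.669219+3/4·14.504320+0·(-0.174783)≈11.212849; next y=1/5·3.330781+1/4·11.212849≈3.469369
n=8: y≈3.469369, sp=4, e=sp−y≈0.530631; I≈15.034951, D=e−e_prev≈-0.138587; u=1/2·0.530631+3/4·15.034951+0·(-0.138587)≈11.541529; next y=1/5·3.469369+1/4·11.541529≈3.579256
n=9: y≈3.579256, sp=4, e=sp−y≈0.420744; I≈15.455695, D=e−e_prev≈-0.109887; u=1/2·0.420744+3/4·15.455695+0·(-0.109887)≈11.802143; next y=1/5·3.579256+1/4·11.802143≈3.666387
n=10: y≈3.666387, sp=4, e=sp−y≈0.333613; I≈15.789308, D=e−e_prev≈-0.087131; u=1/2·0.333613+3/4·15.789308+0·(-0.087131)≈12.008788; next y=1/5·3.666387+1/4·12.008788≈3.735474
n=11: y≈3.735474, sp=-3, e=sp−y≈-6.735474; I≈9.053834, D=e−e_prev≈-7.069087; u=1/2·(-6.735474)+3/4·9.053834+0·(-7.069087)≈3.422638; next y=1/5·3.735474+1/4·3.422638≈1.602754
n=12: y≈1.602754, sp=-3, e=sp−y≈-4.602754; I≈4.451079, D=e−e_prev≈2.132720; u=1/2·(-4.602754)+3/4·4.451079+0·2.132720≈1.036932; next y=1/5·1.602754+1/4·1.036932≈0.579784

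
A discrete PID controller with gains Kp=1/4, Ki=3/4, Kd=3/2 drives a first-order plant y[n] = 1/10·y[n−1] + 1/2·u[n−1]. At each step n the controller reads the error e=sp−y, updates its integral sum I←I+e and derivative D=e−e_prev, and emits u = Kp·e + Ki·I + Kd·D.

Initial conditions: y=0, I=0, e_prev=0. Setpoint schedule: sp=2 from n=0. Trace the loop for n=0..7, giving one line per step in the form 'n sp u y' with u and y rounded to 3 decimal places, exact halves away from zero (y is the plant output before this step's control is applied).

0 2 5.000 0.000
1 2 -2.750 2.500
2 2 9.688 -1.125
3 2 -8.047 4.731
4 2 19.393 -3.550
5 2 -21.096 9.341
6 2 40.124 -9.614
7 2 -51.385 19.101

(exact arithmetic carried between steps; '≈' marks a value shown rounded to 6 d.p. or computed from one; I and e_prev carry over from the previous line; the table rounds u and y to 3 d.p., halves away from zero)
n=0: y=0, sp=2, e=sp−y=2; I=2, D=e−e_prev=2; u=1/4·2+3/4·2+3/2·2=5; next y=1/10·0+1/2·5=2.5
n=1: y=2.5, sp=2, e=sp−y=-0.5; I=1.5, D=e−e_prev=-2.5; u=1/4·(-0.5)+3/4·1.5+3/2·(-2.5)=-2.75; next y=1/10·2.5+1/2·(-2.75)=-1.125
n=2: y=-1.125, sp=2, e=sp−y=3.125; I=4.625, D=e−e_prev=3.625; u=1/4·3.125+3/4·4.625+3/2·3.625=9.6875; next y=1/10·(-1.125)+1/2·9.6875=4.73125
n=3: y=4.73125, sp=2, e=sp−y=-2.73125; I=1.89375, D=e−e_prev=-5.85625; u=1/4·(-2.73125)+3/4·1.89375+3/2·(-5.85625)=-8.046875; next y=1/10·4.73125+1/2·(-8.046875)≈-3.550313
n=4: y≈-3.550313, sp=2, e=sp−y≈5.550313; I≈7.444063, D=e−e_prev≈8.281563; u=1/4·5.550313+3/4·7.444063+3/2·8.281563≈19.392969; next y=1/10·(-3.550313)+1/2·19.392969≈9.341453
n=5: y≈9.341453, sp=2, e=sp−y≈-7.341453; I≈0.102609, D=e−e_prev≈-12.891766; u=1/4·(-7.341453)+3/4·0.102609+3/2·(-12.891766)≈-21.096055; next y=1/10·9.341453+1/2·(-21.096055)≈-9.613882
n=6: y≈-9.613882, sp=2, e=sp−y≈11.613882; I≈11.716491, D=e−e_prev≈18.955335; u=1/4·11.613882+3/4·11.716491+3/2·18.955335≈40.123842; next y=1/10·(-9.613882)+1/2·40.123842≈19.100533
n=7: y≈19.100533, sp=2, e=sp−y≈-17.100533; I≈-5.384041, D=e−e_prev≈-28.714415; u=1/4·(-17.100533)+3/4·(-5.384041)+3/2·(-28.714415)≈-51.384786; next y=1/10·19.100533+1/2·(-51.384786)≈-23.782340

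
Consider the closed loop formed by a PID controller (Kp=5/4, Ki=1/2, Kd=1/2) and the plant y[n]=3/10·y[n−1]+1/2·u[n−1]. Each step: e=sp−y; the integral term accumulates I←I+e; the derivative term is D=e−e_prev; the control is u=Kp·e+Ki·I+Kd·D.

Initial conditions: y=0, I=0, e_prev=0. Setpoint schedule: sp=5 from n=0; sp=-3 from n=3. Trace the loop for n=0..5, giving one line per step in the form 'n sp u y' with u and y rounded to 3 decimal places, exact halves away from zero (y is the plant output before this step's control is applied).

0 5 11.250 0.000
1 5 -1.406 5.625
2 5 11.535 0.984
3 -3 -18.204 6.063
4 -3 13.832 -7.283
5 -3 -17.731 4.731

(exact arithmetic carried between steps; '≈' marks a value shown rounded to 6 d.p. or computed from one; I and e_prev carry over from the previous line; the table rounds u and y to 3 d.p., halves away from zero)
n=0: y=0, sp=5, e=sp−y=5; I=5, D=e−e_prev=5; u=5/4·5+1/2·5+1/2·5=11.25; next y=3/10·0+1/2·11.25=5.625
n=1: y=5.625, sp=5, e=sp−y=-0.625; I=4.375, D=e−e_prev=-5.625; u=5/4·(-0.625)+1/2·4.375+1/2·(-5.625)=-1.40625; next y=3/10·5.625+1/2·(-1.40625)=0.984375
n=2: y=0.984375, sp=5, e=sp−y=4.015625; I=8.390625, D=e−e_prev=4.640625; u=5/4·4.015625+1/2·8.390625+1/2·4.640625≈11.535156; next y=3/10·0.984375+1/2·11.535156≈6.062891
n=3: y≈6.062891, sp=-3, e=sp−y≈-9.062891; I≈-0.672266, D=e−e_prev≈-13.078516; u=5/4·(-9.062891)+1/2·(-0.672266)+1/2·(-13.078516)≈-18.204004; next y=3/10·6.062891+1/2·(-18.204004)≈-7.283135
n=4: y≈-7.283135, sp=-3, e=sp−y≈4.283135; I≈3.610869, D=e−e_prev≈13.346025; u=5/4·4.283135+1/2·3.610869+1/2·13.346025≈13.832366; next y=3/10·(-7.283135)+1/2·13.832366≈4.731242
n=5: y≈4.731242, sp=-3, e=sp−y≈-7.731242; I≈-4.120373, D=e−e_prev≈-12.014377; u=5/4·(-7.731242)+1/2·(-4.120373)+1/2·(-12.014377)≈-17.731428; next y=3/10·4.731242+1/2·(-17.731428)≈-7.446341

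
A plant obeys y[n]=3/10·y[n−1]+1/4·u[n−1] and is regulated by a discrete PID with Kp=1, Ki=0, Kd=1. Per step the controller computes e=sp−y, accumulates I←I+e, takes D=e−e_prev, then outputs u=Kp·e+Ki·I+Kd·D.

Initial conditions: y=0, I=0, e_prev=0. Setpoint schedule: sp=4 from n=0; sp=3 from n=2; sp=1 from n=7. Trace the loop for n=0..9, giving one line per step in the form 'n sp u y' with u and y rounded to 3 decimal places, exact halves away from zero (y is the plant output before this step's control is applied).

(exact arithmetic carried between steps; '≈' marks a value shown rounded to 6 d.p. or computed from one; I and e_prev carry over from the previous line; the table rounds u and y to 3 d.p., halves away from zero)
n=0: y=0, sp=4, e=sp−y=4; I=4, D=e−e_prev=4; u=1·4+0·4+1·4=8; next y=3/10·0+1/4·8=2
n=1: y=2, sp=4, e=sp−y=2; I=6, D=e−e_prev=-2; u=1·2+0·6+1·(-2)=0; next y=3/10·2+1/4·0=0.6
n=2: y=0.6, sp=3, e=sp−y=2.4; I=8.4, D=e−e_prev=0.4; u=1·2.4+0·8.4+1·0.4=2.8; next y=3/10·0.6+1/4·2.8=0.88
n=3: y=0.88, sp=3, e=sp−y=2.12; I=10.52, D=e−e_prev=-0.28; u=1·2.12+0·10.52+1·(-0.28)=1.84; next y=3/10·0.88+1/4·1.84=0.724
n=4: y=0.724, sp=3, e=sp−y=2.276; I=12.796, D=e−e_prev=0.156; u=1·2.276+0·12.796+1·0.156=2.432; next y=3/10·0.724+1/4·2.432=0.8252
n=5: y=0.8252, sp=3, e=sp−y=2.1748; I=14.9708, D=e−e_prev=-0.1012; u=1·2.1748+0·14.9708+1·(-0.1012)=2.0736; next y=3/10·0.8252+1/4·2.0736=0.76596
n=6: y=0.76596, sp=3, e=sp−y=2.23404; I=17.20484, D=e−e_prev=0.05924; u=1·2.23404+0·17.20484+1·0.05924=2.29328; next y=3/10·0.76596+1/4·2.29328=0.803108
n=7: y=0.803108, sp=1, e=sp−y=0.196892; I=17.401732, D=e−e_prev=-2.037148; u=1·0.196892+0·17.401732+1·(-2.037148)=-1.840256; next y=3/10·0.803108+1/4·(-1.840256)≈-0.219132
n=8: y≈-0.219132, sp=1, e=sp−y≈1.219132; I≈18.620864, D=e−e_prev≈1.022240; u=1·1.219132+0·18.620864+1·1.022240≈2.241371; next y=3/10·(-0.219132)+1/4·2.241371≈0.494603
n=9: y≈0.494603, sp=1, e=sp−y≈0.505397; I≈19.126260, D=e−e_prev≈-0.713735; u=1·0.505397+0·19.126260+1·(-0.713735)≈-0.208338; next y=3/10·0.494603+1/4·(-0.208338)≈0.096296

0 4 8.000 0.000
1 4 0.000 2.000
2 3 2.800 0.600
3 3 1.840 0.880
4 3 2.432 0.724
5 3 2.074 0.825
6 3 2.293 0.766
7 1 -1.840 0.803
8 1 2.241 -0.219
9 1 -0.208 0.495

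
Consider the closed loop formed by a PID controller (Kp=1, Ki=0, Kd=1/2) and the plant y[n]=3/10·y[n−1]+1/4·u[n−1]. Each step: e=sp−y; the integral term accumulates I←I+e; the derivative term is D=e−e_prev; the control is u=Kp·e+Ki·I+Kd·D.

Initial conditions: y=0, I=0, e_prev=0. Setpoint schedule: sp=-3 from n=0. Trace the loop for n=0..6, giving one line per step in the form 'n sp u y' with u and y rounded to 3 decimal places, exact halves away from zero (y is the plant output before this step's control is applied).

(exact arithmetic carried between steps; '≈' marks a value shown rounded to 6 d.p. or computed from one; I and e_prev carry over from the previous line; the table rounds u and y to 3 d.p., halves away from zero)
n=0: y=0, sp=-3, e=sp−y=-3; I=-3, D=e−e_prev=-3; u=1·(-3)+0·(-3)+1/2·(-3)=-4.5; next y=3/10·0+1/4·(-4.5)=-1.125
n=1: y=-1.125, sp=-3, e=sp−y=-1.875; I=-4.875, D=e−e_prev=1.125; u=1·(-1.875)+0·(-4.875)+1/2·1.125=-1.3125; next y=3/10·(-1.125)+1/4·(-1.3125)=-0.665625
n=2: y=-0.665625, sp=-3, e=sp−y=-2.334375; I=-7.209375, D=e−e_prev=-0.459375; u=1·(-2.334375)+0·(-7.209375)+1/2·(-0.459375)≈-2.564063; next y=3/10·(-0.665625)+1/4·(-2.564063)≈-0.840703
n=3: y≈-0.840703, sp=-3, e=sp−y≈-2.159297; I≈-9.368672, D=e−e_prev≈0.175078; u=1·(-2.159297)+0·(-9.368672)+1/2·0.175078≈-2.071758; next y=3/10·(-0.840703)+1/4·(-2.071758)≈-0.770150
n=4: y≈-0.770150, sp=-3, e=sp−y≈-2.229850; I≈-11.598521, D=e−e_prev≈-0.070553; u=1·(-2.229850)+0·(-11.598521)+1/2·(-0.070553)≈-2.265126; next y=3/10·(-0.770150)+1/4·(-2.265126)≈-0.797327
n=5: y≈-0.797327, sp=-3, e=sp−y≈-2.202673; I≈-13.801195, D=e−e_prev≈0.027176; u=1·(-2.202673)+0·(-13.801195)+1/2·0.027176≈-2.189085; next y=3/10·(-0.797327)+1/4·(-2.189085)≈-0.786469
n=6: y≈-0.786469, sp=-3, e=sp−y≈-2.213531; I≈-16.014726, D=e−e_prev≈-0.010857; u=1·(-2.213531)+0·(-16.014726)+1/2·(-0.010857)≈-2.218959; next y=3/10·(-0.786469)+1/4·(-2.218959)≈-0.790681

0 -3 -4.500 0.000
1 -3 -1.313 -1.125
2 -3 -2.564 -0.666
3 -3 -2.072 -0.841
4 -3 -2.265 -0.770
5 -3 -2.189 -0.797
6 -3 -2.219 -0.786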